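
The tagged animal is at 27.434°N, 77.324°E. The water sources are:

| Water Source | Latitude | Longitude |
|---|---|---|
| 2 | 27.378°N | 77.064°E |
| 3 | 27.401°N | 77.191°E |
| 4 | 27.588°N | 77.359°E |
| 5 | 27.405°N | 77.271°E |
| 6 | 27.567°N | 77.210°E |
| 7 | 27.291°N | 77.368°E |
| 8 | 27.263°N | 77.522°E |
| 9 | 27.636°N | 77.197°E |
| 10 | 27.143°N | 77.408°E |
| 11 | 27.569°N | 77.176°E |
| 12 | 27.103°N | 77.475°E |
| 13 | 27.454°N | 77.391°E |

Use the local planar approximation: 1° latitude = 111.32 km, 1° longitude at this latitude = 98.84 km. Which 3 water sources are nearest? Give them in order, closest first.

Distances from 27.434°N, 77.324°E:
2: 26.444 km
3: 13.649 km
4: 17.489 km
5: 6.153 km
6: 18.606 km
7: 16.502 km
8: 27.301 km
9: 25.753 km
10: 33.441 km
11: 20.972 km
12: 39.755 km
13: 6.987 km
Sorted: 5 (6.153 km) < 13 (6.987 km) < 3 (13.649 km) < 7 (16.502 km) < 4 (17.489 km) < …

5, 13, 3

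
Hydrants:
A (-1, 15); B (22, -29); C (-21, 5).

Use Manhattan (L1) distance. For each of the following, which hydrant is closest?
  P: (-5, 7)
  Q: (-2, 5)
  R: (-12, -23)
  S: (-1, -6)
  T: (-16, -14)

P at (-5, 7):
  A: 12
  B: 63
  C: 18
  → nearest: A (12)
Q at (-2, 5):
  A: 11
  B: 58
  C: 19
  → nearest: A (11)
R at (-12, -23):
  A: 49
  B: 40
  C: 37
  → nearest: C (37)
S at (-1, -6):
  A: 21
  B: 46
  C: 31
  → nearest: A (21)
T at (-16, -14):
  A: 44
  B: 53
  C: 24
  → nearest: C (24)

P→A; Q→A; R→C; S→A; T→C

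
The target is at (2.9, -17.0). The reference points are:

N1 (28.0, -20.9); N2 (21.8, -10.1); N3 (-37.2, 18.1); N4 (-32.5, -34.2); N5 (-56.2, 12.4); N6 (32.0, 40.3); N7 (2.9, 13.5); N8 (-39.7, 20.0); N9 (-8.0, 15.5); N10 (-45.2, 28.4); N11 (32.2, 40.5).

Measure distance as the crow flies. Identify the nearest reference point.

Distances from (2.9, -17.0):
N1: 25.4
N2: 20.1
N3: 53.3
N4: 39.4
N5: 66.0
N6: 64.3
N7: 30.5
N8: 56.4
N9: 34.3
N10: 66.1
N11: 64.5
Minimum: N2 at 20.1.

N2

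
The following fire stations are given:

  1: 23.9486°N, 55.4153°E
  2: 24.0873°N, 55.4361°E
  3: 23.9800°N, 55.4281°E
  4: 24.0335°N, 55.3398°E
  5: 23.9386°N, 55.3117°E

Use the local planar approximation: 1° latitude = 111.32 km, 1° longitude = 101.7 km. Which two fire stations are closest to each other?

1 and 3

Pairwise distances:
1–2: √((0.1387·111.32)² + (0.0208·101.7)²) = √(238.396194 + 4.474748) = 15.5843 km
1–3: √((0.0314·111.32)² + (0.0128·101.7)²) = √(12.218157 + 1.694579) = 3.7300 km
1–4: √((0.0849·111.32)² + (-0.0755·101.7)²) = √(89.322686 + 58.957059) = 12.1770 km
1–5: √((-0.0100·111.32)² + (-0.1036·101.7)²) = √(1.239214 + 111.009825) = 10.5948 km
2–3: √((-0.1073·111.32)² + (-0.0080·101.7)²) = √(142.674329 + 0.661945) = 11.9723 km
2–4: √((-0.0538·111.32)² + (-0.0963·101.7)²) = √(35.868313 + 95.916756) = 11.4798 km
2–5: √((-0.1487·111.32)² + (-0.1244·101.7)²) = √(274.011211 + 160.059946) = 20.8344 km
3–4: √((0.0535·111.32)² + (-0.0883·101.7)²) = √(35.469410 + 80.642376) = 10.7755 km
3–5: √((-0.0414·111.32)² + (-0.1164·101.7)²) = √(21.239636 + 140.135403) = 12.7033 km
4–5: √((-0.0949·111.32)² + (-0.0281·101.7)²) = √(111.603758 + 8.166849) = 10.9440 km
Closest pair: 1–3 at 3.7300 km.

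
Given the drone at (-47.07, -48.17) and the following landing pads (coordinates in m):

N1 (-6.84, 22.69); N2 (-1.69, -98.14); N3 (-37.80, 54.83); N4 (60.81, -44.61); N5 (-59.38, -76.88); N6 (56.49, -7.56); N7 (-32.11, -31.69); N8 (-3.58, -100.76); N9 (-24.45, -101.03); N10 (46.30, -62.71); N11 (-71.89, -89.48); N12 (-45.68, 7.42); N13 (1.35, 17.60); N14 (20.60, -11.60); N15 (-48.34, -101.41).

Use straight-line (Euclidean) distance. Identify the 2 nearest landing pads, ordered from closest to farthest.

N7, N5

Distances from (-47.07, -48.17):
N1: √((40.23)² + (70.86)²) = √(1618.4529 + 5021.1396) = 81.48 m
N2: √((45.38)² + (-49.97)²) = √(2059.3444 + 2497.0009) = 67.50 m
N3: √((9.27)² + (103.00)²) = √(85.9329 + 10609.0000) = 103.42 m
N4: √((107.88)² + (3.56)²) = √(11638.0944 + 12.6736) = 107.94 m
N5: √((-12.31)² + (-28.71)²) = √(151.5361 + 824.2641) = 31.24 m
N6: √((103.56)² + (40.61)²) = √(10724.6736 + 1649.1721) = 111.24 m
N7: √((14.96)² + (16.48)²) = √(223.8016 + 271.5904) = 22.26 m
N8: √((43.49)² + (-52.59)²) = √(1891.3801 + 2765.7081) = 68.24 m
N9: √((22.62)² + (-52.86)²) = √(511.6644 + 2794.1796) = 57.50 m
N10: √((93.37)² + (-14.54)²) = √(8717.9569 + 211.4116) = 94.50 m
N11: √((-24.82)² + (-41.31)²) = √(616.0324 + 1706.5161) = 48.19 m
N12: √((1.39)² + (55.59)²) = √(1.9321 + 3090.2481) = 55.61 m
N13: √((48.42)² + (65.77)²) = √(2344.4964 + 4325.6929) = 81.67 m
N14: √((67.67)² + (36.57)²) = √(4579.2289 + 1337.3649) = 76.92 m
N15: √((-1.27)² + (-53.24)²) = √(1.6129 + 2834.4976) = 53.26 m
Sorted: N7 (22.26 m) < N5 (31.24 m) < N11 (48.19 m) < N15 (53.26 m) < …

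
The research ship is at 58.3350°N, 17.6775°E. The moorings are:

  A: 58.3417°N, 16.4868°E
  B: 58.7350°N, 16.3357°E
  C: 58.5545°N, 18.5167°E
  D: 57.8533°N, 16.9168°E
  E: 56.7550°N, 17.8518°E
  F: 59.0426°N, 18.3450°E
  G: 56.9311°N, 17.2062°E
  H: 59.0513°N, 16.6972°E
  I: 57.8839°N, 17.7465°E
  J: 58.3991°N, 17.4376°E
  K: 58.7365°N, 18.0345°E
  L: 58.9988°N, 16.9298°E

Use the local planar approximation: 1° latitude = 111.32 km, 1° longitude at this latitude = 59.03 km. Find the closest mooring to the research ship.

J

Distances from 58.3350°N, 17.6775°E:
A: √((0.0067·111.32)² + (-1.1907·59.03)²) = √(0.556283 + 4940.265321) = 70.2910 km
B: √((0.4000·111.32)² + (-1.3418·59.03)²) = √(1982.742784 + 6273.662355) = 90.8648 km
C: √((0.2195·111.32)² + (0.8392·59.03)²) = √(597.056519 + 2454.011066) = 55.2365 km
D: √((-0.4817·111.32)² + (-0.7607·59.03)²) = √(2875.409399 + 2016.380083) = 69.9413 km
E: √((-1.5800·111.32)² + (0.1743·59.03)²) = √(30935.744287 + 105.862060) = 176.1863 km
F: √((0.7076·111.32)² + (0.6675·59.03)²) = √(6204.717941 + 1552.558976) = 88.0754 km
G: √((-1.4039·111.32)² + (-0.4713·59.03)²) = √(24424.109783 + 773.999083) = 158.7391 km
H: √((0.7163·111.32)² + (-0.9803·59.03)²) = √(6358.230934 + 3348.602304) = 98.5233 km
I: √((-0.4511·111.32)² + (0.0690·59.03)²) = √(2521.692051 + 16.589899) = 50.3814 km
J: √((0.0641·111.32)² + (-0.2399·59.03)²) = √(50.916959 + 200.542333) = 15.8575 km
K: √((0.4015·111.32)² + (0.3570·59.03)²) = √(1997.641237 + 444.101253) = 49.4140 km
L: √((0.6638·111.32)² + (-0.7477·59.03)²) = √(5460.355158 + 1948.051023) = 86.0721 km
Minimum: J at 15.8575 km.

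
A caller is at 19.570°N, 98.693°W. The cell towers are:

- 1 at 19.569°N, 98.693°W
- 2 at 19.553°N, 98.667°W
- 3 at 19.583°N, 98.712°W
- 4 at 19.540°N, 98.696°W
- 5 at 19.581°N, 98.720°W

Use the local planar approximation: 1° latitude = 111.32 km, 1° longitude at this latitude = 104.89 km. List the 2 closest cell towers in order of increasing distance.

1, 3

Distances from 19.570°N, 98.693°W:
1: √((-0.001·111.32)² + (0.000·104.89)²) = √(0.01239 + 0.00000) = 0.111 km
2: √((-0.017·111.32)² + (0.026·104.89)²) = √(3.58133 + 7.43729) = 3.319 km
3: √((0.013·111.32)² + (-0.019·104.89)²) = √(2.09427 + 3.97169) = 2.463 km
4: √((-0.030·111.32)² + (-0.003·104.89)²) = √(11.15293 + 0.09902) = 3.354 km
5: √((0.011·111.32)² + (-0.027·104.89)²) = √(1.49945 + 8.02039) = 3.085 km
Sorted: 1 (0.111 km) < 3 (2.463 km) < 5 (3.085 km) < 2 (3.319 km) < …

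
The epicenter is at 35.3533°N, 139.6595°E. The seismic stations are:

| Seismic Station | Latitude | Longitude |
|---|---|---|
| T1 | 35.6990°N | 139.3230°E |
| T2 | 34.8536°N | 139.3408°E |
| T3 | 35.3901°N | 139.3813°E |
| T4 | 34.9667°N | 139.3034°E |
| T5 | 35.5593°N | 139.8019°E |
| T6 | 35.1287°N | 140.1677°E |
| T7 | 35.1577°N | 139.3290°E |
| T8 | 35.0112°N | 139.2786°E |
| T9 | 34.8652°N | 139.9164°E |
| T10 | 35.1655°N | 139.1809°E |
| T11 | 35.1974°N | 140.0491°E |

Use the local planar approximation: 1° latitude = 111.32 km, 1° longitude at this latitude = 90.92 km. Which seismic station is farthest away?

T2

Distances from 35.3533°N, 139.6595°E:
T1: 49.1629 km
T2: 62.7211 km
T3: 25.6235 km
T4: 53.8551 km
T5: 26.3343 km
T6: 52.5364 km
T7: 37.1088 km
T8: 51.4744 km
T9: 59.1430 km
T10: 48.2758 km
T11: 39.4454 km
Maximum: T2 at 62.7211 km.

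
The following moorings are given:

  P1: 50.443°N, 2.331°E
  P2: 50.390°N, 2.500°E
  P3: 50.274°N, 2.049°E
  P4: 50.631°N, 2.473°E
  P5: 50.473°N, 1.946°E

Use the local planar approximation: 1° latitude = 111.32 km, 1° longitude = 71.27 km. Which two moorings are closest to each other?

P1 and P2

Pairwise distances:
P1–P2: 13.412 km
P1–P4: 23.247 km
P3–P5: 23.337 km
P2–P4: 26.897 km
P1–P3: 27.529 km
P1–P5: 27.641 km
P2–P3: 34.640 km
P2–P5: 40.550 km
P4–P5: 41.474 km
P3–P4: 49.925 km
Closest pair: P1–P2 at 13.412 km.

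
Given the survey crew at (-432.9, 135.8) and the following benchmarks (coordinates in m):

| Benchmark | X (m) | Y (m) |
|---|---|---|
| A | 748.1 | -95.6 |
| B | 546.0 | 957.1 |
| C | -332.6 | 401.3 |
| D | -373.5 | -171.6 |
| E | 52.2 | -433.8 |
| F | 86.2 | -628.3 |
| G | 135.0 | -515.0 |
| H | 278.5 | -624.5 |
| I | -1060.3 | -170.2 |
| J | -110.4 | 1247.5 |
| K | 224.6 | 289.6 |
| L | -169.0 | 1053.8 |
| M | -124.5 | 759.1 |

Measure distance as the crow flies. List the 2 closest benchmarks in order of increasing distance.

Distances from (-432.9, 135.8):
A: √((1181.0)² + (-231.4)²) = √(1394761.000 + 53545.960) = 1203.5 m
B: √((978.9)² + (821.3)²) = √(958245.210 + 674533.690) = 1277.8 m
C: √((100.3)² + (265.5)²) = √(10060.090 + 70490.250) = 283.8 m
D: √((59.4)² + (-307.4)²) = √(3528.360 + 94494.760) = 313.1 m
E: √((485.1)² + (-569.6)²) = √(235322.010 + 324444.160) = 748.2 m
F: √((519.1)² + (-764.1)²) = √(269464.810 + 583848.810) = 923.7 m
G: √((567.9)² + (-650.8)²) = √(322510.410 + 423540.640) = 863.7 m
H: √((711.4)² + (-760.3)²) = √(506089.960 + 578056.090) = 1041.2 m
I: √((-627.4)² + (-306.0)²) = √(393630.760 + 93636.000) = 698.0 m
J: √((322.5)² + (1111.7)²) = √(104006.250 + 1235876.890) = 1157.5 m
K: √((657.5)² + (153.8)²) = √(432306.250 + 23654.440) = 675.2 m
L: √((263.9)² + (918.0)²) = √(69643.210 + 842724.000) = 955.2 m
M: √((308.4)² + (623.3)²) = √(95110.560 + 388502.890) = 695.4 m
Sorted: C (283.8 m) < D (313.1 m) < K (675.2 m) < M (695.4 m) < …

C, D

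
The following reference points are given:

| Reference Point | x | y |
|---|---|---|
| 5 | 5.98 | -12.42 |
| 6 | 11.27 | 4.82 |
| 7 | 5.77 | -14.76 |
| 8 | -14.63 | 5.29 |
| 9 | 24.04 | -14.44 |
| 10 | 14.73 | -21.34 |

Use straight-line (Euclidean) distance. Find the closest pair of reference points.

5 and 7

Pairwise distances:
5–7: √((-0.21)² + (-2.34)²) = √(0.0441 + 5.4756) = 2.35
7–10: √((8.96)² + (-6.58)²) = √(80.2816 + 43.2964) = 11.12
9–10: √((-9.31)² + (-6.90)²) = √(86.6761 + 47.6100) = 11.59
5–10: √((8.75)² + (-8.92)²) = √(76.5625 + 79.5664) = 12.50
5–6: √((5.29)² + (17.24)²) = √(27.9841 + 297.2176) = 18.03
5–9: √((18.06)² + (-2.02)²) = √(326.1636 + 4.0804) = 18.17
7–9: √((18.27)² + (0.32)²) = √(333.7929 + 0.1024) = 18.27
6–7: √((-5.50)² + (-19.58)²) = √(30.2500 + 383.3764) = 20.34
6–9: √((12.77)² + (-19.26)²) = √(163.0729 + 370.9476) = 23.11
6–8: √((-25.90)² + (0.47)²) = √(670.8100 + 0.2209) = 25.90
6–10: √((3.46)² + (-26.16)²) = √(11.9716 + 684.3456) = 26.39
5–8: √((-20.61)² + (17.71)²) = √(424.7721 + 313.6441) = 27.17
7–8: √((-20.40)² + (20.05)²) = √(416.1600 + 402.0025) = 28.60
8–10: √((29.36)² + (-26.63)²) = √(862.0096 + 709.1569) = 39.64
8–9: √((38.67)² + (-19.73)²) = √(1495.3689 + 389.2729) = 43.41
Closest pair: 5–7 at 2.35.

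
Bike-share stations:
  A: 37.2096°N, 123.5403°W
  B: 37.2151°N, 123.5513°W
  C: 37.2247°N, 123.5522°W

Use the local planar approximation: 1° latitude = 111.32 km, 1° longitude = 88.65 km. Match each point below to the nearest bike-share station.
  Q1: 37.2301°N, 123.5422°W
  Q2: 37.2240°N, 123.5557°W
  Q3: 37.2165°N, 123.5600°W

Q1 at 37.2301°N, 123.5422°W:
  A: √((-0.0205·111.32)² + (0.0019·88.65)²) = √(5.207798 + 0.028370) = 2.2883 km
  B: √((-0.0150·111.32)² + (-0.0091·88.65)²) = √(2.788232 + 0.650789) = 1.8545 km
  C: √((-0.0054·111.32)² + (-0.0100·88.65)²) = √(0.361355 + 0.785882) = 1.0711 km
  → nearest: C (1.0711 km)
Q2 at 37.2240°N, 123.5557°W:
  A: √((-0.0144·111.32)² + (0.0154·88.65)²) = √(2.569635 + 1.863798) = 2.1056 km
  B: √((-0.0089·111.32)² + (0.0044·88.65)²) = √(0.981582 + 0.152147) = 1.0648 km
  C: √((0.0007·111.32)² + (0.0035·88.65)²) = √(0.006072 + 0.096271) = 0.3199 km
  → nearest: C (0.3199 km)
Q3 at 37.2165°N, 123.5600°W:
  A: √((-0.0069·111.32)² + (0.0197·88.65)²) = √(0.589990 + 3.049930) = 1.9079 km
  B: √((-0.0014·111.32)² + (0.0087·88.65)²) = √(0.024289 + 0.594834) = 0.7868 km
  C: √((0.0082·111.32)² + (0.0078·88.65)²) = √(0.833248 + 0.478131) = 1.1452 km
  → nearest: B (0.7868 km)

Q1→C; Q2→C; Q3→B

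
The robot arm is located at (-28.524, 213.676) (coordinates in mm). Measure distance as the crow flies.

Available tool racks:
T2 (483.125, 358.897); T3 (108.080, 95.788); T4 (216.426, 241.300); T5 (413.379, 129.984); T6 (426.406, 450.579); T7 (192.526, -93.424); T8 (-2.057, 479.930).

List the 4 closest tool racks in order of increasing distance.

Distances from (-28.524, 213.676):
T2: √((511.649)² + (145.221)²) = √(261784.69920 + 21089.13884) = 531.859 mm
T3: √((136.604)² + (-117.888)²) = √(18660.65282 + 13897.58054) = 180.439 mm
T4: √((244.950)² + (27.624)²) = √(60000.50250 + 763.08538) = 246.503 mm
T5: √((441.903)² + (-83.692)²) = √(195278.26141 + 7004.35086) = 449.758 mm
T6: √((454.930)² + (236.903)²) = √(206961.30490 + 56123.03141) = 512.917 mm
T7: √((221.050)² + (-307.100)²) = √(48863.10250 + 94310.41000) = 378.383 mm
T8: √((26.467)² + (266.254)²) = √(700.50209 + 70891.19252) = 267.566 mm
Sorted: T3 (180.439 mm) < T4 (246.503 mm) < T8 (267.566 mm) < T7 (378.383 mm) < T5 (449.758 mm) < T6 (512.917 mm) < …

T3, T4, T8, T7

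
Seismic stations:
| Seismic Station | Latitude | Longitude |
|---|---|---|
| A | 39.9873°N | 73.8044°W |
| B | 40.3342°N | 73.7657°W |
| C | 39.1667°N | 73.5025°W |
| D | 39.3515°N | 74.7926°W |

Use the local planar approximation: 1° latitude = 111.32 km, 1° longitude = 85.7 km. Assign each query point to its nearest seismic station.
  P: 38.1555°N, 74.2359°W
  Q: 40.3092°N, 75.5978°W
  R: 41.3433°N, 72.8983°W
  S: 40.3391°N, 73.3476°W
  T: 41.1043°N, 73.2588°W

P at 38.1555°N, 74.2359°W:
  A: 207.2419 km
  B: 245.8576 km
  C: 128.9252 km
  D: 141.4287 km
  → nearest: C (128.9252 km)
Q at 40.3092°N, 75.5978°W:
  A: 157.8164 km
  B: 157.0356 km
  C: 220.0453 km
  D: 126.9950 km
  → nearest: D (126.9950 km)
R at 41.3433°N, 72.8983°W:
  A: 169.7523 km
  B: 134.7018 km
  C: 247.7701 km
  D: 274.8049 km
  → nearest: B (134.7018 km)
S at 40.3391°N, 73.3476°W:
  A: 55.3736 km
  B: 35.8353 km
  C: 131.1850 km
  D: 165.5965 km
  → nearest: B (35.8353 km)
T at 41.1043°N, 73.2588°W:
  A: 132.8452 km
  B: 96.1060 km
  C: 216.7024 km
  D: 235.2673 km
  → nearest: B (96.1060 km)

P→C; Q→D; R→B; S→B; T→B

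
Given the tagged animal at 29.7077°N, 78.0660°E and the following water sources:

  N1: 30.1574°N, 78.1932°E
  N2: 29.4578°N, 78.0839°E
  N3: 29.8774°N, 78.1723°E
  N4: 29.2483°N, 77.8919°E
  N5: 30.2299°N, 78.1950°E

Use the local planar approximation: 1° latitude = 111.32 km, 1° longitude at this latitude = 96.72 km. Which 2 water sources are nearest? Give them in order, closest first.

Distances from 29.7077°N, 78.0660°E:
N1: √((0.4497·111.32)² + (0.1272·96.72)²) = √(2506.064073 + 151.358494) = 51.5502 km
N2: √((-0.2499·111.32)² + (0.0179·96.72)²) = √(773.889417 + 2.997358) = 27.8727 km
N3: √((0.1697·111.32)² + (0.1063·96.72)²) = √(356.870032 + 105.705870) = 21.5076 km
N4: √((-0.4594·111.32)² + (-0.1741·96.72)²) = √(2615.341330 + 283.550304) = 53.8414 km
N5: √((0.5222·111.32)² + (0.1290·96.72)²) = √(3379.248505 + 155.672535) = 59.4552 km
Sorted: N3 (21.5076 km) < N2 (27.8727 km) < N1 (51.5502 km) < N4 (53.8414 km) < …

N3, N2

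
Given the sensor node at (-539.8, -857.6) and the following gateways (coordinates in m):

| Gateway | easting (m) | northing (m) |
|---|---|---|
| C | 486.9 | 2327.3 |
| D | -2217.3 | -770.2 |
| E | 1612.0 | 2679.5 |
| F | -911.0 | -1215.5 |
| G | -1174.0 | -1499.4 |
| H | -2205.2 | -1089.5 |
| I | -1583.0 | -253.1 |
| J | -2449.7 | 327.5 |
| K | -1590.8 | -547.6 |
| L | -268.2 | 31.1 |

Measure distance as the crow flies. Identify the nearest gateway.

F

Distances from (-539.8, -857.6):
C: 3346.3 m
D: 1679.8 m
E: 4140.2 m
F: 515.6 m
G: 902.3 m
H: 1681.5 m
I: 1205.7 m
J: 2247.7 m
K: 1095.8 m
L: 929.3 m
Minimum: F at 515.6 m.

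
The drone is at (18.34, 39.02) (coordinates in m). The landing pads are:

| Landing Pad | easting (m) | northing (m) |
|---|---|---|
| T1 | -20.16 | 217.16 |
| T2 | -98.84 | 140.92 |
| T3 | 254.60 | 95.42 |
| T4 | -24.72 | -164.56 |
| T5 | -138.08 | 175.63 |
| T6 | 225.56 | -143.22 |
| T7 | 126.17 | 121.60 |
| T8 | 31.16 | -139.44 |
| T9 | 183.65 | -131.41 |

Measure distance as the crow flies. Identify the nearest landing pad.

Distances from (18.34, 39.02):
T1: √((-38.50)² + (178.14)²) = √(1482.2500 + 31733.8596) = 182.25 m
T2: √((-117.18)² + (101.90)²) = √(13731.1524 + 10383.6100) = 155.29 m
T3: √((236.26)² + (56.40)²) = √(55818.7876 + 3180.9600) = 242.90 m
T4: √((-43.06)² + (-203.58)²) = √(1854.1636 + 41444.8164) = 208.08 m
T5: √((-156.42)² + (136.61)²) = √(24467.2164 + 18662.2921) = 207.68 m
T6: √((207.22)² + (-182.24)²) = √(42940.1284 + 33211.4176) = 275.96 m
T7: √((107.83)² + (82.58)²) = √(11627.3089 + 6819.4564) = 135.82 m
T8: √((12.82)² + (-178.46)²) = √(164.3524 + 31847.9716) = 178.92 m
T9: √((165.31)² + (-170.43)²) = √(27327.3961 + 29046.3849) = 237.43 m
Minimum: T7 at 135.82 m.

T7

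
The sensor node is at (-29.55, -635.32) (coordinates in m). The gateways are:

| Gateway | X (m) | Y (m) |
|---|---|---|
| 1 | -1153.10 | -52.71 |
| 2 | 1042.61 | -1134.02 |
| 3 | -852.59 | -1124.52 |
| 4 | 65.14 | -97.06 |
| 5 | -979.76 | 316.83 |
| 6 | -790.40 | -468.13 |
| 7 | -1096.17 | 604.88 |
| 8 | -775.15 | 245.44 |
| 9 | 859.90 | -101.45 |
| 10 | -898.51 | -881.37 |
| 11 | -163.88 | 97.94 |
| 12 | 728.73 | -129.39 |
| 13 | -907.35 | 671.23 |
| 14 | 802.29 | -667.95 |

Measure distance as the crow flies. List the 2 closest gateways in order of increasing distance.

Distances from (-29.55, -635.32):
1: √((-1123.55)² + (582.61)²) = √(1262364.6025 + 339434.4121) = 1265.62 m
2: √((1072.16)² + (-498.70)²) = √(1149527.0656 + 248701.6900) = 1182.47 m
3: √((-823.04)² + (-489.20)²) = √(677394.8416 + 239316.6400) = 957.45 m
4: √((94.69)² + (538.26)²) = √(8966.1961 + 289723.8276) = 546.53 m
5: √((-950.21)² + (952.15)²) = √(902899.0441 + 906589.6225) = 1345.17 m
6: √((-760.85)² + (167.19)²) = √(578892.7225 + 27952.4961) = 779.00 m
7: √((-1066.62)² + (1240.20)²) = √(1137678.2244 + 1538096.0400) = 1635.78 m
8: √((-745.60)² + (880.76)²) = √(555919.3600 + 775738.1776) = 1153.97 m
9: √((889.45)² + (533.87)²) = √(791121.3025 + 285017.1769) = 1037.37 m
10: √((-868.96)² + (-246.05)²) = √(755091.4816 + 60540.6025) = 903.12 m
11: √((-134.33)² + (733.26)²) = √(18044.5489 + 537670.2276) = 745.46 m
12: √((758.28)² + (505.93)²) = √(574988.5584 + 255965.1649) = 911.57 m
13: √((-877.80)² + (1306.55)²) = √(770532.8400 + 1707072.9025) = 1574.04 m
14: √((831.84)² + (-32.63)²) = √(691957.7856 + 1064.7169) = 832.48 m
Sorted: 4 (546.53 m) < 11 (745.46 m) < 6 (779.00 m) < 14 (832.48 m) < …

4, 11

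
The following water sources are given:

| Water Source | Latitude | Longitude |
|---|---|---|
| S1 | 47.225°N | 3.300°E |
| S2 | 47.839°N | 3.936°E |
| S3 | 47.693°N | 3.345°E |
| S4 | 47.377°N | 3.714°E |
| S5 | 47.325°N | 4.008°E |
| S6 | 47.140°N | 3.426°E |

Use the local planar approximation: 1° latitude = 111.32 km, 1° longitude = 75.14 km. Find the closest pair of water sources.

Pairwise distances:
S1–S6: 13.385 km
S4–S5: 22.837 km
S4–S6: 34.123 km
S1–S4: 35.412 km
S3–S4: 44.791 km
S2–S3: 47.288 km
S5–S6: 48.338 km
S1–S3: 52.207 km
S2–S4: 54.067 km
S1–S5: 54.351 km
S2–S5: 57.474 km
S3–S6: 61.860 km
S3–S5: 64.498 km
S1–S2: 83.400 km
S2–S6: 86.737 km
Closest pair: S1–S6 at 13.385 km.

S1 and S6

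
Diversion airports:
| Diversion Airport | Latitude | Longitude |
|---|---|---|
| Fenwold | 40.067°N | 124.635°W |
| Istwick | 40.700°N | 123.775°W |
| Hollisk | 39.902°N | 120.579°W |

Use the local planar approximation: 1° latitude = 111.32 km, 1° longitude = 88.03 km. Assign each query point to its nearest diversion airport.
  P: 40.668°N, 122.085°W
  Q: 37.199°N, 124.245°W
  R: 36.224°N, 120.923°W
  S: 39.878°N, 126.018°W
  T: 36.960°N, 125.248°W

P at 40.668°N, 122.085°W:
  Fenwold: 234.234 km
  Istwick: 148.813 km
  Hollisk: 157.629 km
  → nearest: Istwick (148.813 km)
Q at 37.199°N, 124.245°W:
  Fenwold: 321.106 km
  Istwick: 391.921 km
  Hollisk: 441.233 km
  → nearest: Fenwold (321.106 km)
R at 36.224°N, 120.923°W:
  Fenwold: 538.323 km
  Istwick: 557.946 km
  Hollisk: 410.553 km
  → nearest: Hollisk (410.553 km)
S at 39.878°N, 126.018°W:
  Fenwold: 123.550 km
  Istwick: 217.624 km
  Hollisk: 478.803 km
  → nearest: Fenwold (123.550 km)
T at 36.960°N, 125.248°W:
  Fenwold: 350.056 km
  Istwick: 436.062 km
  Hollisk: 525.537 km
  → nearest: Fenwold (350.056 km)

P→Istwick; Q→Fenwold; R→Hollisk; S→Fenwold; T→Fenwold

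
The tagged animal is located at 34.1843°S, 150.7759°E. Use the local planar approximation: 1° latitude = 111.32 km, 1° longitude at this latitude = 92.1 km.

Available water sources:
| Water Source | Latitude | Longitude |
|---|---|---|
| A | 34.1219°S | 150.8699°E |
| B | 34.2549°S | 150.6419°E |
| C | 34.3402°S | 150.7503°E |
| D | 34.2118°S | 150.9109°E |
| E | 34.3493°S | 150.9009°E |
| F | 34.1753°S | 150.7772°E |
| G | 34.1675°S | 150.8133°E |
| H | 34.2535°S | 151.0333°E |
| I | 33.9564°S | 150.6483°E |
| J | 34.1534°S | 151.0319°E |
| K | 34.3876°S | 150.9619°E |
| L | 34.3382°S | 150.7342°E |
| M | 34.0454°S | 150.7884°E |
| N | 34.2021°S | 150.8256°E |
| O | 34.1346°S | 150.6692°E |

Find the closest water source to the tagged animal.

F

Distances from 34.1843°S, 150.7759°E:
A: √((0.0624·111.32)² + (0.0940·92.1)²) = √(48.252028 + 74.950575) = 11.0997 km
B: √((-0.0706·111.32)² + (-0.1340·92.1)²) = √(61.766899 + 152.310154) = 14.6314 km
C: √((-0.1559·111.32)² + (-0.0256·92.1)²) = √(301.188667 + 5.559032) = 17.5142 km
D: √((-0.0275·111.32)² + (0.1350·92.1)²) = √(9.371558 + 154.591922) = 12.8048 km
E: √((-0.1650·111.32)² + (0.1250·92.1)²) = √(337.376077 + 132.537656) = 21.6775 km
F: √((0.0090·111.32)² + (0.0013·92.1)²) = √(1.003764 + 0.014335) = 1.0090 km
G: √((0.0168·111.32)² + (0.0374·92.1)²) = √(3.497558 + 11.864856) = 3.9195 km
H: √((-0.0692·111.32)² + (0.2574·92.1)²) = √(59.341509 + 562.000039) = 24.9267 km
I: √((0.2279·111.32)² + (-0.1276·92.1)²) = √(643.628173 + 138.108564) = 27.9596 km
J: √((0.0309·111.32)² + (0.2560·92.1)²) = √(11.832141 + 555.903222) = 23.8272 km
K: √((-0.2033·111.32)² + (0.1860·92.1)²) = √(512.178274 + 293.457456) = 28.3837 km
L: √((-0.1539·111.32)² + (-0.0417·92.1)²) = √(293.510495 + 14.749978) = 17.5573 km
M: √((0.1389·111.32)² + (0.0125·92.1)²) = √(239.084206 + 1.325377) = 15.5051 km
N: √((-0.0178·111.32)² + (0.0497·92.1)²) = √(3.926326 + 20.952316) = 4.9878 km
O: √((0.0497·111.32)² + (-0.1067·92.1)²) = √(30.609707 + 96.571305) = 11.2775 km
Minimum: F at 1.0090 km.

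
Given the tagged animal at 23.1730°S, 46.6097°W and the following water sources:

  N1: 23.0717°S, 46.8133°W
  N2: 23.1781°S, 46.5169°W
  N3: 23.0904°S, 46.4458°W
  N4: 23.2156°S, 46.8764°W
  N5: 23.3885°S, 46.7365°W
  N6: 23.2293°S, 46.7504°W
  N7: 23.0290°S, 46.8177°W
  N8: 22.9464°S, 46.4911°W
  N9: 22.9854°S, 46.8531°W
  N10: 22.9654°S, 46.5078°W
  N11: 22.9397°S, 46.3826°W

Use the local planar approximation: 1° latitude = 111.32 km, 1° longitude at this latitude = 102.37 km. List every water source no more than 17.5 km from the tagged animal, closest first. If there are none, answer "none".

N2, N6

Distances from 23.1730°S, 46.6097°W:
N1: √((0.1013·111.32)² + (-0.2036·102.37)²) = √(127.164324 + 434.411140) = 23.6976 km
N2: √((-0.0051·111.32)² + (0.0928·102.37)²) = √(0.322320 + 90.248784) = 9.5169 km
N3: √((0.0826·111.32)² + (0.1639·102.37)²) = √(84.548613 + 281.516150) = 19.1328 km
N4: √((-0.0426·111.32)² + (-0.2667·102.37)²) = √(22.488764 + 745.403518) = 27.7109 km
N5: √((-0.2155·111.32)² + (-0.1268·102.37)²) = √(575.494191 + 168.493796) = 27.2761 km
N6: √((-0.0563·111.32)² + (-0.1407·102.37)²) = √(39.279250 + 207.459631) = 15.7079 km
N7: √((0.1440·111.32)² + (-0.2080·102.37)²) = √(256.963465 + 453.390146) = 26.6525 km
N8: √((0.2266·111.32)² + (0.1186·102.37)²) = √(636.306275 + 147.405872) = 27.9949 km
N9: √((0.1876·111.32)² + (-0.2434·102.37)²) = √(436.126086 + 620.849813) = 32.5112 km
N10: √((0.2076·111.32)² + (0.1019·102.37)²) = √(534.073579 + 108.816255) = 25.3553 km
N11: √((0.2333·111.32)² + (0.2271·102.37)²) = √(674.490556 + 540.480059) = 34.8564 km
Threshold 17.5 km: N2 (9.5169 km), N6 (15.7079 km) are within range.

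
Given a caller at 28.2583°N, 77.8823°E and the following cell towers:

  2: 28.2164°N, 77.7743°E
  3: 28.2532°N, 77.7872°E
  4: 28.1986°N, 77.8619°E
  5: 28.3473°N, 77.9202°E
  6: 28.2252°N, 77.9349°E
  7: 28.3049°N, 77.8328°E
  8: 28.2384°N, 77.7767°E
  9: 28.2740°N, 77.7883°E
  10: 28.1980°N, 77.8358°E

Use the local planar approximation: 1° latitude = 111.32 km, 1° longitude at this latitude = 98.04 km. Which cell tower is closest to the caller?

6

Distances from 28.2583°N, 77.8823°E:
2: 11.5701 km
3: 9.3409 km
4: 6.9402 km
5: 10.5813 km
6: 6.3380 km
7: 7.1036 km
8: 10.5874 km
9: 9.3800 km
10: 8.1143 km
Minimum: 6 at 6.3380 km.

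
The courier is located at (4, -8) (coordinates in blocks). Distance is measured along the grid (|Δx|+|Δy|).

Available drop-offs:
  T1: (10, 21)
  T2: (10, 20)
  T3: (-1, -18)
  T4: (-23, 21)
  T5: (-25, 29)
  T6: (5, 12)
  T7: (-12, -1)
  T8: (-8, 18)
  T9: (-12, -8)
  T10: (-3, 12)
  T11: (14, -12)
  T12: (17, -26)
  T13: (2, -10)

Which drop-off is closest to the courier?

Distances from (4, -8):
T1: 35 blocks
T2: 34 blocks
T3: 15 blocks
T4: 56 blocks
T5: 66 blocks
T6: 21 blocks
T7: 23 blocks
T8: 38 blocks
T9: 16 blocks
T10: 27 blocks
T11: 14 blocks
T12: 31 blocks
T13: 4 blocks
Minimum: T13 at 4 blocks.

T13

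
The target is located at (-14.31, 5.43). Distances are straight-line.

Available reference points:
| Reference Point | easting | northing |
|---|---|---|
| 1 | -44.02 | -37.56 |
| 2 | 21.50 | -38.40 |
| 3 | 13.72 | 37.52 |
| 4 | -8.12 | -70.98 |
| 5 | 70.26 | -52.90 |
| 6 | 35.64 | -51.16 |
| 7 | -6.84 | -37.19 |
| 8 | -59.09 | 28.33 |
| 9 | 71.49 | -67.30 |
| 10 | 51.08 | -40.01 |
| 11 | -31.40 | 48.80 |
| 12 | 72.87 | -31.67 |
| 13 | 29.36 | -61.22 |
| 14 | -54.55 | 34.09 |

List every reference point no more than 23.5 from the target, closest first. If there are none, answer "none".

none

Distances from (-14.31, 5.43):
1: 52.26
2: 56.60
3: 42.61
4: 76.66
5: 102.73
6: 75.48
7: 43.27
8: 50.30
9: 112.48
10: 79.63
11: 46.62
12: 94.75
13: 79.68
14: 49.40
Threshold 23.5: none within range.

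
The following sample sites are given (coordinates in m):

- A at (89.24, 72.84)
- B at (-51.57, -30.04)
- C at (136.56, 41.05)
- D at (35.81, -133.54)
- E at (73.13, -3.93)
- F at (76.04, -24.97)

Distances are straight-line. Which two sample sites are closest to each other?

E and F

Pairwise distances:
A–B: 174.39 m
A–C: 57.01 m
A–D: 213.18 m
A–E: 78.44 m
A–F: 98.70 m
B–C: 201.11 m
B–D: 135.45 m
B–E: 127.40 m
B–F: 127.71 m
C–D: 201.57 m
C–E: 77.76 m
C–F: 89.56 m
D–E: 134.88 m
D–F: 115.78 m
E–F: 21.24 m
Closest pair: E–F at 21.24 m.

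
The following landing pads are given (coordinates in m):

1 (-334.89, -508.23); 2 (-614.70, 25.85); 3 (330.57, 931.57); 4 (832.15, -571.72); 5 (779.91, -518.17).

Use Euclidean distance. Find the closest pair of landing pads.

4 and 5

Pairwise distances:
4–5: 74.81 m
1–2: 602.94 m
1–5: 1114.84 m
1–4: 1168.77 m
2–3: 1309.15 m
2–5: 1496.96 m
3–5: 1517.78 m
2–4: 1565.40 m
3–4: 1584.76 m
1–3: 1586.15 m
Closest pair: 4–5 at 74.81 m.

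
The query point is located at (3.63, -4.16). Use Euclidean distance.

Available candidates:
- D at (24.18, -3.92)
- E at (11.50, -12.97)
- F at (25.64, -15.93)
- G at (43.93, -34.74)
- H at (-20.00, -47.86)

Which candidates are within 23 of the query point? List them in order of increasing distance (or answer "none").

Distances from (3.63, -4.16):
D: 20.55
E: 11.81
F: 24.96
G: 50.59
H: 49.68
Threshold 23: E (11.81), D (20.55) are within range.

E, D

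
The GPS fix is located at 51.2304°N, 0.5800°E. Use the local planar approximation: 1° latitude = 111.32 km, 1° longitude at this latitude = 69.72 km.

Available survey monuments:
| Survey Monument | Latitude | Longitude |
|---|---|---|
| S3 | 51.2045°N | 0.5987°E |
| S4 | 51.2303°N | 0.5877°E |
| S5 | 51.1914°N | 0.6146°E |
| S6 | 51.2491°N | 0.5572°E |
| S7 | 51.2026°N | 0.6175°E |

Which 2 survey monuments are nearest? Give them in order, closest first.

Distances from 51.2304°N, 0.5800°E:
S3: √((-0.0259·111.32)² + (0.0187·69.72)²) = √(8.312773 + 1.699801) = 3.1643 km
S4: √((-0.0001·111.32)² + (0.0077·69.72)²) = √(0.000124 + 0.288201) = 0.5370 km
S5: √((-0.0390·111.32)² + (0.0346·69.72)²) = √(18.848449 + 5.819249) = 4.9667 km
S6: √((0.0187·111.32)² + (-0.0228·69.72)²) = √(4.333408 + 2.526879) = 2.6192 km
S7: √((-0.0278·111.32)² + (0.0375·69.72)²) = √(9.577143 + 6.835610) = 4.0513 km
Sorted: S4 (0.5370 km) < S6 (2.6192 km) < S3 (3.1643 km) < S7 (4.0513 km) < …

S4, S6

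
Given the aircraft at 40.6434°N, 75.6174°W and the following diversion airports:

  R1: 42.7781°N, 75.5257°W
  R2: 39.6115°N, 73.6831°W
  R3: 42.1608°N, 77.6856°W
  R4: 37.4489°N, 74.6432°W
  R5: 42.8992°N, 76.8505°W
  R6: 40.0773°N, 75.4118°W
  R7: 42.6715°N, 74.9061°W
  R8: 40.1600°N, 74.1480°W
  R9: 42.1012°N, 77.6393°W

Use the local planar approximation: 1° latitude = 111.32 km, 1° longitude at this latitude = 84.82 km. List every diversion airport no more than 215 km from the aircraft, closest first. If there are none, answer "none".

R6, R8, R2

Distances from 40.6434°N, 75.6174°W:
R1: 237.7621 km
R2: 200.2834 km
R3: 243.5298 km
R4: 365.0859 km
R5: 272.0266 km
R6: 65.3867 km
R7: 233.6905 km
R8: 135.7553 km
R9: 236.1079 km
Threshold 215 km: R6 (65.3867 km), R8 (135.7553 km), R2 (200.2834 km) are within range.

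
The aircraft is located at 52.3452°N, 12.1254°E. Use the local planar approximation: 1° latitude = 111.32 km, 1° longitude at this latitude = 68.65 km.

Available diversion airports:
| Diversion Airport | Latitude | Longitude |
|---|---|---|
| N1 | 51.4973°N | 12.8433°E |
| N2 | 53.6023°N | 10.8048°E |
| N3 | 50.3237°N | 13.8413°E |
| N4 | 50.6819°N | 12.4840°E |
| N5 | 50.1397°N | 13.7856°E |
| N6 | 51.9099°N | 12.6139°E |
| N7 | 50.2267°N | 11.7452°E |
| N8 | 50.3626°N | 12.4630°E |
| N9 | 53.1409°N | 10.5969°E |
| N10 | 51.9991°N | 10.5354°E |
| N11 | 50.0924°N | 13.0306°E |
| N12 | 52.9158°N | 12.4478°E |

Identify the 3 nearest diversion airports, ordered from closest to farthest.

Distances from 52.3452°N, 12.1254°E:
N1: √((-0.8479·111.32)² + (0.7179·68.65)²) = √(8909.137585 + 2428.896392) = 106.4802 km
N2: √((1.2571·111.32)² + (-1.3206·68.65)²) = √(19583.307715 + 8219.088731) = 166.7405 km
N3: √((-2.0215·111.32)² + (1.7159·68.65)²) = √(50640.022114 + 13876.023658) = 254.0001 km
N4: √((-1.6633·111.32)² + (0.3586·68.65)²) = √(34283.690860 + 606.040508) = 186.7879 km
N5: √((-2.2055·111.32)² + (1.6602·68.65)²) = √(60278.233924 + 12989.783184) = 270.6807 km
N6: √((-0.4353·111.32)² + (0.4885·68.65)²) = √(2348.138610 + 1124.631437) = 58.9302 km
N7: √((-2.1185·111.32)² + (-0.3802·68.65)²) = √(55616.458659 + 681.248107) = 237.2714 km
N8: √((-1.9826·111.32)² + (0.3376·68.65)²) = √(48709.828334 + 537.138101) = 221.9166 km
N9: √((0.7957·111.32)² + (-1.5285·68.65)²) = √(7845.942327 + 11010.624939) = 137.3192 km
N10: √((-0.3461·111.32)² + (-1.5900·68.65)²) = √(1484.395380 + 11914.486562) = 115.7535 km
N11: √((-2.2528·111.32)² + (0.9052·68.65)²) = √(62891.459049 + 3861.625678) = 258.3662 km
N12: √((0.5706·111.32)² + (0.3224·68.65)²) = √(4034.687752 + 489.859065) = 67.2648 km
Sorted: N6 (58.9302 km) < N12 (67.2648 km) < N1 (106.4802 km) < N10 (115.7535 km) < N9 (137.3192 km) < …

N6, N12, N1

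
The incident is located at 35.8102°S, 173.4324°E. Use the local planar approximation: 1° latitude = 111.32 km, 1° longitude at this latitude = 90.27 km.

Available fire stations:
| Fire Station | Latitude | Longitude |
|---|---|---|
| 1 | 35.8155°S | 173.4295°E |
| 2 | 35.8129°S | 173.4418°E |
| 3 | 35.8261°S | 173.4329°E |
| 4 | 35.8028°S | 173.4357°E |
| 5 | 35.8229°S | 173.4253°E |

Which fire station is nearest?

Distances from 35.8102°S, 173.4324°E:
1: √((-0.0053·111.32)² + (-0.0029·90.27)²) = √(0.348095 + 0.068530) = 0.6455 km
2: √((-0.0027·111.32)² + (0.0094·90.27)²) = √(0.090339 + 0.720017) = 0.9002 km
3: √((-0.0159·111.32)² + (0.0005·90.27)²) = √(3.132858 + 0.002037) = 1.7706 km
4: √((0.0074·111.32)² + (0.0033·90.27)²) = √(0.678594 + 0.088739) = 0.8760 km
5: √((-0.0127·111.32)² + (-0.0071·90.27)²) = √(1.998729 + 0.410775) = 1.5523 km
Minimum: 1 at 0.6455 km.

1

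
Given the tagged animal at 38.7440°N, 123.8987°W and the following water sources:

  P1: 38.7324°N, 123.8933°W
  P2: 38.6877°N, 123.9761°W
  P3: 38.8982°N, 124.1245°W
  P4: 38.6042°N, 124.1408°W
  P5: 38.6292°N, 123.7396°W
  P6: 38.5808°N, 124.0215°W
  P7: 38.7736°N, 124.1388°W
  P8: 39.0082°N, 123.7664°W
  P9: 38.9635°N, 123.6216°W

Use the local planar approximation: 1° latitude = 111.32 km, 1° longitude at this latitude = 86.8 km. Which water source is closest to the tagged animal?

Distances from 38.7440°N, 123.8987°W:
P1: √((-0.0116·111.32)² + (0.0054·86.8)²) = √(1.667487 + 0.219698) = 1.3737 km
P2: √((-0.0563·111.32)² + (-0.0774·86.8)²) = √(39.279250 + 45.135824) = 9.1878 km
P3: √((0.1542·111.32)² + (-0.2258·86.8)²) = √(294.655901 + 384.138048) = 26.0537 km
P4: √((-0.1398·111.32)² + (-0.2421·86.8)²) = √(242.192527 + 441.599964) = 26.1494 km
P5: √((-0.1148·111.32)² + (0.1591·86.8)²) = √(163.316540 + 190.712786) = 18.8157 km
P6: √((-0.1632·111.32)² + (-0.1228·86.8)²) = √(330.055295 + 113.615134) = 21.0635 km
P7: √((0.0296·111.32)² + (-0.2401·86.8)²) = √(10.857499 + 434.333943) = 21.0996 km
P8: √((0.2642·111.32)² + (0.1323·86.8)²) = √(864.991863 + 131.873988) = 31.5732 km
P9: √((0.2195·111.32)² + (0.2771·86.8)²) = √(597.056519 + 578.512173) = 34.2866 km
Minimum: P1 at 1.3737 km.

P1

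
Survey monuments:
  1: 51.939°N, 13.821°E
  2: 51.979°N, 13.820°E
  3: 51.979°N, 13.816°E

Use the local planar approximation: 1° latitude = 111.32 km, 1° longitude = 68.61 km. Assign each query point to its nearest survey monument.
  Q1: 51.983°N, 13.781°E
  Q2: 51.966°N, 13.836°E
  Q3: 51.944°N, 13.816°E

Q1 at 51.983°N, 13.781°E:
  1: 5.615 km
  2: 2.713 km
  3: 2.442 km
  → nearest: 3 (2.442 km)
Q2 at 51.966°N, 13.836°E:
  1: 3.177 km
  2: 1.816 km
  3: 1.994 km
  → nearest: 2 (1.816 km)
Q3 at 51.944°N, 13.816°E:
  1: 0.654 km
  2: 3.906 km
  3: 3.896 km
  → nearest: 1 (0.654 km)

Q1→3; Q2→2; Q3→1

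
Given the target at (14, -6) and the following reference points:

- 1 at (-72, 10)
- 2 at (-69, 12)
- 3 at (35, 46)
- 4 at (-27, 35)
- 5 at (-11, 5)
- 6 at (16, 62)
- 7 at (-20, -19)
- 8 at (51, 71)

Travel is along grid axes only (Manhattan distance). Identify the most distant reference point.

8

Distances from (14, -6):
1: |-86| + |16| = 86 + 16 = 102
2: |-83| + |18| = 83 + 18 = 101
3: |21| + |52| = 21 + 52 = 73
4: |-41| + |41| = 41 + 41 = 82
5: |-25| + |11| = 25 + 11 = 36
6: |2| + |68| = 2 + 68 = 70
7: |-34| + |-13| = 34 + 13 = 47
8: |37| + |77| = 37 + 77 = 114
Maximum: 8 at 114.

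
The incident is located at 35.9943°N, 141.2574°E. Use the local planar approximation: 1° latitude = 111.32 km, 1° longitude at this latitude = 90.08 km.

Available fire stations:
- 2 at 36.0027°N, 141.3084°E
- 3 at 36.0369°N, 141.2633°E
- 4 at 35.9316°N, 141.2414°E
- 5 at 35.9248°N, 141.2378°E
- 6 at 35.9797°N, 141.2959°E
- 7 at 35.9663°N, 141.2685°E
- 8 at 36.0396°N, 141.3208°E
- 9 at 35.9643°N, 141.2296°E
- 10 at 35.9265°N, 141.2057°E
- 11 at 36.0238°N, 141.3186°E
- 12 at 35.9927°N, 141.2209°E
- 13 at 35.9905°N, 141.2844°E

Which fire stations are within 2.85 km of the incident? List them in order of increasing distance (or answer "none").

13

Distances from 35.9943°N, 141.2574°E:
2: 4.6883 km
3: 4.7719 km
4: 7.1270 km
5: 7.9356 km
6: 3.8300 km
7: 3.2734 km
8: 7.6188 km
9: 4.1742 km
10: 8.8687 km
11: 6.4169 km
12: 3.2927 km
13: 2.4687 km
Threshold 2.85 km: 13 (2.4687 km) is within range.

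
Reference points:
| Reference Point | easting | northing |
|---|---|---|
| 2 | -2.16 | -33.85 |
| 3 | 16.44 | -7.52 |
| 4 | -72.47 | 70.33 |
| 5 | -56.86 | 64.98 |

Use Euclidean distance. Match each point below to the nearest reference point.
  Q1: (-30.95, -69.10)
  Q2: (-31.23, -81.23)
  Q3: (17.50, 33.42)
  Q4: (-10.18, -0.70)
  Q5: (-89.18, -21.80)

Q1 at (-30.95, -69.10):
  2: √((28.79)² + (35.25)²) = √(828.8641 + 1242.5625) = 45.51
  3: √((47.39)² + (61.58)²) = √(2245.8121 + 3792.0964) = 77.70
  4: √((-41.52)² + (139.43)²) = √(1723.9104 + 19440.7249) = 145.48
  5: √((-25.91)² + (134.08)²) = √(671.3281 + 17977.4464) = 136.56
  → nearest: 2 (45.51)
Q2 at (-31.23, -81.23):
  2: √((29.07)² + (47.38)²) = √(845.0649 + 2244.8644) = 55.59
  3: √((47.67)² + (73.71)²) = √(2272.4289 + 5433.1641) = 87.78
  4: √((-41.24)² + (151.56)²) = √(1700.7376 + 22970.4336) = 157.07
  5: √((-25.63)² + (146.21)²) = √(656.8969 + 21377.3641) = 148.44
  → nearest: 2 (55.59)
Q3 at (17.50, 33.42):
  2: √((-19.66)² + (-67.27)²) = √(386.5156 + 4525.2529) = 70.08
  3: √((-1.06)² + (-40.94)²) = √(1.1236 + 1676.0836) = 40.95
  4: √((-89.97)² + (36.91)²) = √(8094.6009 + 1362.3481) = 97.25
  5: √((-74.36)² + (31.56)²) = √(5529.4096 + 996.0336) = 80.78
  → nearest: 3 (40.95)
Q4 at (-10.18, -0.70):
  2: √((8.02)² + (-33.15)²) = √(64.3204 + 1098.9225) = 34.11
  3: √((26.62)² + (-6.82)²) = √(708.6244 + 46.5124) = 27.48
  4: √((-62.29)² + (71.03)²) = √(3880.0441 + 5045.2609) = 94.47
  5: √((-46.68)² + (65.68)²) = √(2179.0224 + 4313.8624) = 80.58
  → nearest: 3 (27.48)
Q5 at (-89.18, -21.80):
  2: √((87.02)² + (-12.05)²) = √(7572.4804 + 145.2025) = 87.85
  3: √((105.62)² + (14.28)²) = √(11155.5844 + 203.9184) = 106.58
  4: √((16.71)² + (92.13)²) = √(279.2241 + 8487.9369) = 93.63
  5: √((32.32)² + (86.78)²) = √(1044.5824 + 7530.7684) = 92.60
  → nearest: 2 (87.85)

Q1→2; Q2→2; Q3→3; Q4→3; Q5→2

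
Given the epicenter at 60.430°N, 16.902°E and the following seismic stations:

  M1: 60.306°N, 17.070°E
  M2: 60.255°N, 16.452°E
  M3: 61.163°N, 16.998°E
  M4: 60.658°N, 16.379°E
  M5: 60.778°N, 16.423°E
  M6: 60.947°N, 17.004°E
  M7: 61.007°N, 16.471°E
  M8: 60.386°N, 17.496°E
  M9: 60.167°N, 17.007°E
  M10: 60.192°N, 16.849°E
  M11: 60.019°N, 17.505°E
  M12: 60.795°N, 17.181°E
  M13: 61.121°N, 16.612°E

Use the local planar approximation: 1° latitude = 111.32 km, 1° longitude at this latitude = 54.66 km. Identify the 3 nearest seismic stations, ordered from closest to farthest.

M1, M10, M9

Distances from 60.430°N, 16.902°E:
M1: 16.579 km
M2: 31.377 km
M3: 81.766 km
M4: 38.229 km
M5: 46.757 km
M6: 57.822 km
M7: 68.416 km
M8: 32.835 km
M9: 29.834 km
M10: 26.652 km
M11: 56.388 km
M12: 43.399 km
M13: 78.538 km
Sorted: M1 (16.579 km) < M10 (26.652 km) < M9 (29.834 km) < M2 (31.377 km) < M8 (32.835 km) < …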